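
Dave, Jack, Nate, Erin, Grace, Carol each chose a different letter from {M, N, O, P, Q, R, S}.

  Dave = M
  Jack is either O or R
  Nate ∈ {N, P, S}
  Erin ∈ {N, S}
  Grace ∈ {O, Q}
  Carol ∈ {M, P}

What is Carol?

Dave's domain is down to {M}, so Dave = M. Strike M from Carol.
So Carol = P.

P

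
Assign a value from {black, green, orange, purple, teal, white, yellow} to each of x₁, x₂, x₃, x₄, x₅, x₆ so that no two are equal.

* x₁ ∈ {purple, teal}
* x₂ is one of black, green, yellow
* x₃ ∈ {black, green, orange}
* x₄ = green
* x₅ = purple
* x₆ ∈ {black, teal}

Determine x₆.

black

x₄'s domain is down to {green}, so x₄ = green. So x₂, x₃ can't be green.
x₅'s domain is down to {purple}, so x₅ = purple. Eliminate purple elsewhere: x₁.
x₁ has just one choice, so x₁ = teal. So x₆ can't be teal.
So x₆ = black.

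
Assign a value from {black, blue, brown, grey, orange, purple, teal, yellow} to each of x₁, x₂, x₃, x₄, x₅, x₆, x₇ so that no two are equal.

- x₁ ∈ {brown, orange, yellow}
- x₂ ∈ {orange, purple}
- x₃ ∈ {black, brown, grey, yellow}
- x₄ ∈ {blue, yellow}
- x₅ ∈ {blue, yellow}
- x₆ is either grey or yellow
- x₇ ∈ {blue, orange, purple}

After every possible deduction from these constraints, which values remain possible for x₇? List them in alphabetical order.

orange, purple

Among the 7 variables, black fits only x₃ (and all 7 values in {black, blue, brown, grey, orange, purple, yellow} must be used), so x₃ = black.
The 6 still-open variables draw from only 6 values {blue, brown, grey, orange, purple, yellow}, so each is used; only x₁ can be brown, hence x₁ = brown.
Among the 5 still-open variables, grey fits only x₆ (and all 5 values in {blue, grey, orange, purple, yellow} must be used), so x₆ = grey.
x₄ and x₅ between them cover only {blue, yellow} — a naked pair. Remove those values from x₇.
No further eliminations apply; x₇ can still be any of orange, purple.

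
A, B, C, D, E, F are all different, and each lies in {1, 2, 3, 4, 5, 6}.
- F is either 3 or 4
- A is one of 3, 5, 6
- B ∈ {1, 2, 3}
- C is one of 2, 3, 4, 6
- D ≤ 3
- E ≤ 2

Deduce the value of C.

The 6 variables draw from only 6 values {1, 2, 3, 4, 5, 6}, so each is used; only A can be 5, hence A = 5.
The 5 still-open variables draw from only 5 values {1, 2, 3, 4, 6}, so each is used; only C can be 6, hence C = 6.

6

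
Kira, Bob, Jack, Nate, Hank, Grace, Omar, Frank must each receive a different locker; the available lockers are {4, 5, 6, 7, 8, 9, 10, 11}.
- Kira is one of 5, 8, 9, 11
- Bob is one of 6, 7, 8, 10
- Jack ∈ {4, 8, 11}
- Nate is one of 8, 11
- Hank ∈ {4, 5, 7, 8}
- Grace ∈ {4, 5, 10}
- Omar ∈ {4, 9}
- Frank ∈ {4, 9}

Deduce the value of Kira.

The 8 variables draw from only 8 values {4, 5, 6, 7, 8, 9, 10, 11}, so each is used; only Bob can be 6, hence Bob = 6.
The 7 still-open variables together cover exactly {4, 5, 7, 8, 9, 10, 11} — 7 values for 7 variables — and 7 appears only in Hank's list, so Hank = 7.
The 6 still-open variables together cover exactly {4, 5, 8, 9, 10, 11} — 6 values for 6 variables — and 10 appears only in Grace's list, so Grace = 10.
Among the 5 still-open variables, 5 fits only Kira (and all 5 values in {4, 5, 8, 9, 11} must be used), so Kira = 5.

5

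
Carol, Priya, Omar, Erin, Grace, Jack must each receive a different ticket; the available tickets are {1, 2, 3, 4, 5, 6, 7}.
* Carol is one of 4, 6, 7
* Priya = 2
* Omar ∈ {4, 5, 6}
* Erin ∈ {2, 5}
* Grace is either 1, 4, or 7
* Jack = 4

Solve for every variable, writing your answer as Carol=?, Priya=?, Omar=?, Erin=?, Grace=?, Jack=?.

Priya has just one choice, so Priya = 2. Remove 2 from Erin.
That leaves Erin = 5. Remove 5 from Omar.
That leaves Jack = 4. Strike 4 from Carol, Omar, Grace.
That leaves Omar = 6. Strike 6 from Carol.
That leaves Carol = 7. Eliminate 7 elsewhere: Grace.
Grace has just one choice, so Grace = 1.

Carol=7, Priya=2, Omar=6, Erin=5, Grace=1, Jack=4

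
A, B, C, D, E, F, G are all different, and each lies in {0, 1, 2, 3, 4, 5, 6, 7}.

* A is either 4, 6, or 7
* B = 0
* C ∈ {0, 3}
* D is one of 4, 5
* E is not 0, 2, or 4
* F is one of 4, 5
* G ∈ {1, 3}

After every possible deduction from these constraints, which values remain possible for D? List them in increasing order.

4, 5

B must be 0 (only option left). Strike 0 from C.
C must be 3 (only option left). Remove 3 from E, G.
G has just one choice, so G = 1. So E can't be 1.
D and F share exactly the 2 values {4, 5}; by pigeonhole those values go to them, so strike 4, 5 from A, E.
No further eliminations apply; D can still be any of 4, 5.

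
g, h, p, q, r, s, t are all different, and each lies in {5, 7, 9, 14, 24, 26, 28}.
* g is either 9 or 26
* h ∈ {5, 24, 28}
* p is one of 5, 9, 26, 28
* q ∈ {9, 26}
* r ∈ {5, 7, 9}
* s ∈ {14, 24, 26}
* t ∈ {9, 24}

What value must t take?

24

The 7 variables draw from only 7 values {5, 7, 9, 14, 24, 26, 28}, so each is used; only r can be 7, hence r = 7.
Among the 6 still-open variables, 14 fits only s (and all 6 values in {5, 9, 14, 24, 26, 28} must be used), so s = 14.
The 2 variables g and q are confined to {9, 26}, which locks those values in; drop them from p, t.
So t = 24.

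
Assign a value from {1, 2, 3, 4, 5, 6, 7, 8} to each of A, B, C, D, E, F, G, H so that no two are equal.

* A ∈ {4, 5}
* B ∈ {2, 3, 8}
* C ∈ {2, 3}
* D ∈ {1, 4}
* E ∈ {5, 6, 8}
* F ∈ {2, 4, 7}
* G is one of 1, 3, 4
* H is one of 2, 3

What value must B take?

8

The 8 variables draw from only 8 values {1, 2, 3, 4, 5, 6, 7, 8}, so each is used; only E can be 6, hence E = 6.
Among the 7 still-open variables, 5 fits only A (and all 7 values in {1, 2, 3, 4, 5, 7, 8} must be used), so A = 5.
The 6 still-open variables draw from only 6 values {1, 2, 3, 4, 7, 8}, so each is used; only F can be 7, hence F = 7.
The 5 still-open variables draw from only 5 values {1, 2, 3, 4, 8}, so each is used; only B can be 8, hence B = 8.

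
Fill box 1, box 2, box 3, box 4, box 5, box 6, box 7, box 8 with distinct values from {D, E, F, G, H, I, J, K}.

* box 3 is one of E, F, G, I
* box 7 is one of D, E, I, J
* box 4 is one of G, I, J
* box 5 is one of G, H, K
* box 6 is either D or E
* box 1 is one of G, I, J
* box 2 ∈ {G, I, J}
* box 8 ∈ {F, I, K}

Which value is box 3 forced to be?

F

The 8 variables together cover exactly {D, E, F, G, H, I, J, K} — 8 values for 8 variables — and H appears only in box 5's list, so box 5 = H.
Among the 7 still-open variables, K fits only box 8 (and all 7 values in {D, E, F, G, I, J, K} must be used), so box 8 = K.
Among the 6 still-open variables, F fits only box 3 (and all 6 values in {D, E, F, G, I, J} must be used), so box 3 = F.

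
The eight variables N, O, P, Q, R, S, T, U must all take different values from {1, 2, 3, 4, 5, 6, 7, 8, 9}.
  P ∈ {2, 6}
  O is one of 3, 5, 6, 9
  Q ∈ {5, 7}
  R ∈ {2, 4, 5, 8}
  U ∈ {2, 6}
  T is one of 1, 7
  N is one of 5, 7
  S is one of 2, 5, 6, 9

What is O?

3

N and Q share exactly the 2 values {5, 7}; by pigeonhole those values go to them, so strike 5, 7 from O, R, S, T.
T must be 1 (only option left).
The 2 variables P and U are confined to {2, 6}, which locks those values in; drop them from O, R, S.
S has just one choice, so S = 9. Strike 9 from O.
So O = 3.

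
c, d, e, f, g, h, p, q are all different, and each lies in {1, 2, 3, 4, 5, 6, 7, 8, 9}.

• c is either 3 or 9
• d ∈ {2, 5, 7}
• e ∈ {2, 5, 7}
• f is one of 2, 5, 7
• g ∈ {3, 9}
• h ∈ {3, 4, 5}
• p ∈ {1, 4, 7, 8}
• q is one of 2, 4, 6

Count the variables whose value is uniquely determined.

The 2 variables c and g are confined to {3, 9}, which locks those values in; drop them from h.
d, e, f between them cover only {2, 5, 7} — a naked triple. Remove those values from h, p, q.
h has just one choice, so h = 4. Eliminate 4 elsewhere: p, q.
q's domain is down to {6}, so q = 6.
Determined: h=4, q=6. The other variables each still have more than one consistent value. That makes 2.

2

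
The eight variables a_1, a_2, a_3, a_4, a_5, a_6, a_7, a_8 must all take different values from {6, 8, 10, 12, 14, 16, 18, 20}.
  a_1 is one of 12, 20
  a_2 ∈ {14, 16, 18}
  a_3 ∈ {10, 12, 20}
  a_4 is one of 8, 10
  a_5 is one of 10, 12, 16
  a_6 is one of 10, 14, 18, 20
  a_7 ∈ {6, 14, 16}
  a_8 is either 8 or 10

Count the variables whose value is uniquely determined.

Among the 8 variables, 6 fits only a_7 (and all 8 values in {6, 8, 10, 12, 14, 16, 18, 20} must be used), so a_7 = 6.
a_4 and a_8 between them cover only {8, 10} — a naked pair. Remove those values from a_3, a_5, a_6.
The 2 variables a_1 and a_3 are confined to {12, 20}, which locks those values in; drop them from a_5, a_6.
a_5 has just one choice, so a_5 = 16. Remove 16 from a_2.
Determined: a_5=16, a_7=6. The other variables each still have more than one consistent value. That makes 2.

2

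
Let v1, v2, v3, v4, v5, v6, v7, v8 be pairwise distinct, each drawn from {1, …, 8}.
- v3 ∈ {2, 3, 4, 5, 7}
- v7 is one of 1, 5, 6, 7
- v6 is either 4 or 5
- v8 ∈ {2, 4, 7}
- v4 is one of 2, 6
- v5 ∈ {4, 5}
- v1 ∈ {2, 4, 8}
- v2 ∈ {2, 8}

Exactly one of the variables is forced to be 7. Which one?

The 8 variables together cover exactly {1, 2, 3, 4, 5, 6, 7, 8} — 8 values for 8 variables — and 1 appears only in v7's list, so v7 = 1.
The 7 still-open variables draw from only 7 values {2, 3, 4, 5, 6, 7, 8}, so each is used; only v3 can be 3, hence v3 = 3.
Among the 6 still-open variables, 6 fits only v4 (and all 6 values in {2, 4, 5, 6, 7, 8} must be used), so v4 = 6.
The 5 still-open variables draw from only 5 values {2, 4, 5, 7, 8}, so each is used; only v8 can be 7, hence v8 = 7.

v8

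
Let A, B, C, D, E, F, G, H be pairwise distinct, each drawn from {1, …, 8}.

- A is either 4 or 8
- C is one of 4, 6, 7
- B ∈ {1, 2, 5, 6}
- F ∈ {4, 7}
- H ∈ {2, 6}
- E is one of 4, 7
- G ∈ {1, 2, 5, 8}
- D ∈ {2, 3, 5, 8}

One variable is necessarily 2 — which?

H

Among the 8 variables, 3 fits only D (and all 8 values in {1, 2, 3, 4, 5, 6, 7, 8} must be used), so D = 3.
The 2 variables E and F are confined to {4, 7}, which locks those values in; drop them from A, C.
A has just one choice, so A = 8. Eliminate 8 elsewhere: G.
C must be 6 (only option left). Strike 6 from B, H.
So 2 goes to H.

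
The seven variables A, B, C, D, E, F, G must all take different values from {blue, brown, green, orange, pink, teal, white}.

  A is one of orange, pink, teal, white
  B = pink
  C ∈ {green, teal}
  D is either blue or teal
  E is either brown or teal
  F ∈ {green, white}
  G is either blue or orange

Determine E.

B's domain is down to {pink}, so B = pink. Eliminate pink elsewhere: A.
Among the 6 still-open variables, brown fits only E (and all 6 values in {blue, brown, green, orange, teal, white} must be used), so E = brown.

brown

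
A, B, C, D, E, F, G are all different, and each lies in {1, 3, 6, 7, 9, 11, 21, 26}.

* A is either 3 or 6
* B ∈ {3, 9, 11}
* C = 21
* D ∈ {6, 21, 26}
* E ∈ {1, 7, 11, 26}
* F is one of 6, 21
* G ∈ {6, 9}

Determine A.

3

C must be 21 (only option left). Remove 21 from D, F.
F has just one choice, so F = 6. Strike 6 from A, D, G.
So A = 3.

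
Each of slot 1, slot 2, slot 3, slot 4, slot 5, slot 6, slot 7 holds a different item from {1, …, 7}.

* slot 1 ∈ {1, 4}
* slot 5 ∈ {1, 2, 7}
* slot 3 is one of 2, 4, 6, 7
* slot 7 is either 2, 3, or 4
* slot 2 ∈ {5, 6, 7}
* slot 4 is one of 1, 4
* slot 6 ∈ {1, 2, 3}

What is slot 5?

7

Among the 7 variables, 5 fits only slot 2 (and all 7 values in {1, 2, 3, 4, 5, 6, 7} must be used), so slot 2 = 5.
The 6 still-open variables together cover exactly {1, 2, 3, 4, 6, 7} — 6 values for 6 variables — and 6 appears only in slot 3's list, so slot 3 = 6.
The 5 still-open variables together cover exactly {1, 2, 3, 4, 7} — 5 values for 5 variables — and 7 appears only in slot 5's list, so slot 5 = 7.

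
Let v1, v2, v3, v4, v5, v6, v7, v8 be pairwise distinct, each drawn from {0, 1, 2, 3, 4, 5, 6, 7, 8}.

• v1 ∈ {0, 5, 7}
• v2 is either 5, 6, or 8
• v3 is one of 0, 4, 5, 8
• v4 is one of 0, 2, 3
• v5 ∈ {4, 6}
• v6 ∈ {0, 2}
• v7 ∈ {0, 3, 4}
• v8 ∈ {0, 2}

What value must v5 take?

6

The 8 variables draw from only 8 values {0, 2, 3, 4, 5, 6, 7, 8}, so each is used; only v1 can be 7, hence v1 = 7.
v6 and v8 between them cover only {0, 2} — a naked pair. Remove those values from v3, v4, v7.
v4 has just one choice, so v4 = 3. Strike 3 from v7.
That leaves v7 = 4. Strike 4 from v3, v5.
So v5 = 6.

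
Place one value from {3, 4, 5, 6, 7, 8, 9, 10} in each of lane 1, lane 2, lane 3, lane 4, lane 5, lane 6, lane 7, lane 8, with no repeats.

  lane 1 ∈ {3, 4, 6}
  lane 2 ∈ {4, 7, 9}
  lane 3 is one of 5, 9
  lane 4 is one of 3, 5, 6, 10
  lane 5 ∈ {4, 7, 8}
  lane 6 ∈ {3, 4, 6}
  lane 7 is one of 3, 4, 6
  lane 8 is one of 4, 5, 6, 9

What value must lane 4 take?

10

Among the 8 variables, 8 fits only lane 5 (and all 8 values in {3, 4, 5, 6, 7, 8, 9, 10} must be used), so lane 5 = 8.
The 7 still-open variables together cover exactly {3, 4, 5, 6, 7, 9, 10} — 7 values for 7 variables — and 7 appears only in lane 2's list, so lane 2 = 7.
The 6 still-open variables together cover exactly {3, 4, 5, 6, 9, 10} — 6 values for 6 variables — and 10 appears only in lane 4's list, so lane 4 = 10.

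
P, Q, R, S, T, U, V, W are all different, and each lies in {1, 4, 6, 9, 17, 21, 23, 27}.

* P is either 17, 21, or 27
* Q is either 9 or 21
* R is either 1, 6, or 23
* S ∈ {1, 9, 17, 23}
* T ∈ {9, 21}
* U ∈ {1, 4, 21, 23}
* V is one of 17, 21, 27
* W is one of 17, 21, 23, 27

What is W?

The 8 variables together cover exactly {1, 4, 6, 9, 17, 21, 23, 27} — 8 values for 8 variables — and 4 appears only in U's list, so U = 4.
The 7 still-open variables together cover exactly {1, 6, 9, 17, 21, 23, 27} — 7 values for 7 variables — and 6 appears only in R's list, so R = 6.
Among the 6 still-open variables, 1 fits only S (and all 6 values in {1, 9, 17, 21, 23, 27} must be used), so S = 1.
Among the 5 still-open variables, 23 fits only W (and all 5 values in {9, 17, 21, 23, 27} must be used), so W = 23.

23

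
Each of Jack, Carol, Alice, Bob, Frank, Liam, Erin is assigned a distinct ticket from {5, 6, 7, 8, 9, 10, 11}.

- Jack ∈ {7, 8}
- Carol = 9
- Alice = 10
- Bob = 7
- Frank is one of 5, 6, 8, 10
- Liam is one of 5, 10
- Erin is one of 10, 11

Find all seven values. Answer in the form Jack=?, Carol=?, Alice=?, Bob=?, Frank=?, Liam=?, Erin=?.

Carol has just one choice, so Carol = 9.
Alice has just one choice, so Alice = 10. Strike 10 from Frank, Liam, Erin.
Bob has just one choice, so Bob = 7. Eliminate 7 elsewhere: Jack.
Liam has just one choice, so Liam = 5. Eliminate 5 elsewhere: Frank.
Erin must be 11 (only option left).
Jack's domain is down to {8}, so Jack = 8. Eliminate 8 elsewhere: Frank.
That leaves Frank = 6.

Jack=8, Carol=9, Alice=10, Bob=7, Frank=6, Liam=5, Erin=11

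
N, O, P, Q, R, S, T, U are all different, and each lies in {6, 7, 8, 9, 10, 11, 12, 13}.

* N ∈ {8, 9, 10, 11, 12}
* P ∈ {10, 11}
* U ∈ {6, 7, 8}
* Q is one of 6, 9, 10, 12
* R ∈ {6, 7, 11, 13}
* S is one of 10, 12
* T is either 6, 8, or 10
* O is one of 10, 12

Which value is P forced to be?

11

The 8 variables together cover exactly {6, 7, 8, 9, 10, 11, 12, 13} — 8 values for 8 variables — and 13 appears only in R's list, so R = 13.
Among the 7 still-open variables, 7 fits only U (and all 7 values in {6, 7, 8, 9, 10, 11, 12} must be used), so U = 7.
The 2 variables O and S are confined to {10, 12}, which locks those values in; drop them from N, P, Q, T.
So P = 11.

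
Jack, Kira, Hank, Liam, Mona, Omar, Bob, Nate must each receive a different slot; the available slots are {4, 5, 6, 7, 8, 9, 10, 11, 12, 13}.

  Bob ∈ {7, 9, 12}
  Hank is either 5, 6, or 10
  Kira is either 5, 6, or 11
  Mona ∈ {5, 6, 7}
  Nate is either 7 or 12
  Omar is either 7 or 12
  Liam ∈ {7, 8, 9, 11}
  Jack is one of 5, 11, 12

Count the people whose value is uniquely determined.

Among the 8 variables, 8 fits only Liam (and all 8 values in {5, 6, 7, 8, 9, 10, 11, 12} must be used), so Liam = 8.
The 7 still-open variables together cover exactly {5, 6, 7, 9, 10, 11, 12} — 7 values for 7 variables — and 9 appears only in Bob's list, so Bob = 9.
Among the 6 still-open variables, 10 fits only Hank (and all 6 values in {5, 6, 7, 10, 11, 12} must be used), so Hank = 10.
The 2 variables Omar and Nate are confined to {7, 12}, which locks those values in; drop them from Jack, Mona.
Determined: Hank=10, Liam=8, Bob=9. The other people each still have more than one consistent value. That makes 3.

3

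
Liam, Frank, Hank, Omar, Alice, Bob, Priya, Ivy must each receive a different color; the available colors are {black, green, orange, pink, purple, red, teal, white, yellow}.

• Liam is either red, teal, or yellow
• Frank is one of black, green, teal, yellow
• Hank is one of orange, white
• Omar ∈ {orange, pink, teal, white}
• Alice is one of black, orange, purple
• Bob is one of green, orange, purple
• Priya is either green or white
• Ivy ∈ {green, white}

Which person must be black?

Alice

Priya and Ivy share exactly the 2 values {green, white}; by pigeonhole those values go to them, so strike green, white from Frank, Hank, Omar, Bob.
Hank has just one choice, so Hank = orange. Strike orange from Omar, Alice, Bob.
That leaves Bob = purple. Strike purple from Alice.
So black goes to Alice.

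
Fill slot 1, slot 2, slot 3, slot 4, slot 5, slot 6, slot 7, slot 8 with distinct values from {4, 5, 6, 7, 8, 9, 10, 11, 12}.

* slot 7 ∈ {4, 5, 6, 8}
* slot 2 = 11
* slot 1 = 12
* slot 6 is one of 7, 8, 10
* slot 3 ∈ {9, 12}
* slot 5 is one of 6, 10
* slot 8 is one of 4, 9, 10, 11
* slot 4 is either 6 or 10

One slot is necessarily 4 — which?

slot 1 has just one choice, so slot 1 = 12. Eliminate 12 elsewhere: slot 3.
slot 2's domain is down to {11}, so slot 2 = 11. So slot 8 can't be 11.
That leaves slot 3 = 9. Strike 9 from slot 8.
slot 4 and slot 5 between them cover only {6, 10} — a naked pair. Remove those values from slot 6, slot 7, slot 8.
So 4 goes to slot 8.

slot 8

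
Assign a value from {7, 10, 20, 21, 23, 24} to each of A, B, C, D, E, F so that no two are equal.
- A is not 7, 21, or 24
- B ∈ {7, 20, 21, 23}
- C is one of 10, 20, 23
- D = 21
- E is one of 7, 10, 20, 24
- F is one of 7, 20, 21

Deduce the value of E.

D has just one choice, so D = 21. So B, F can't be 21.
Among the 5 still-open variables, 24 fits only E (and all 5 values in {7, 10, 20, 23, 24} must be used), so E = 24.

24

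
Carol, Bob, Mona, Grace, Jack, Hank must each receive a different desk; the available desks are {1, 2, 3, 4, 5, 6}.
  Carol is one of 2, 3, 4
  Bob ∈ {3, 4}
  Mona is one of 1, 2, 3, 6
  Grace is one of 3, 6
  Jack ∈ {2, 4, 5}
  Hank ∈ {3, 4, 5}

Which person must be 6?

Grace

The 6 variables together cover exactly {1, 2, 3, 4, 5, 6} — 6 values for 6 variables — and 1 appears only in Mona's list, so Mona = 1.
The 5 still-open variables draw from only 5 values {2, 3, 4, 5, 6}, so each is used; only Grace can be 6, hence Grace = 6.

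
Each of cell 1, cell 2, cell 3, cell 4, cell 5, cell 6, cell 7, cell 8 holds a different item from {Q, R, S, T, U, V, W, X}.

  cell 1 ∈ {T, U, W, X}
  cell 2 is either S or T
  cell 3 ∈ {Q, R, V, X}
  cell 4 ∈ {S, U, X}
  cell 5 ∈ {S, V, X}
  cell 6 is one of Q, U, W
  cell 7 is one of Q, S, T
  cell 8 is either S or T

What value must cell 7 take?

Q

Among the 8 variables, R fits only cell 3 (and all 8 values in {Q, R, S, T, U, V, W, X} must be used), so cell 3 = R.
The 7 still-open variables draw from only 7 values {Q, S, T, U, V, W, X}, so each is used; only cell 5 can be V, hence cell 5 = V.
cell 2 and cell 8 share exactly the 2 values {S, T}; by pigeonhole those values go to them, so strike S, T from cell 1, cell 4, cell 7.
So cell 7 = Q.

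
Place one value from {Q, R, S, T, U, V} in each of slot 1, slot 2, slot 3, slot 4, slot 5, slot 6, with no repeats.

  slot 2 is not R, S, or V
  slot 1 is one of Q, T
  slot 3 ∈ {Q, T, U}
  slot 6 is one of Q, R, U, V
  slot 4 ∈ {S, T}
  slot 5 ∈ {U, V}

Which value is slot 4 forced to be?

S

The 6 variables together cover exactly {Q, R, S, T, U, V} — 6 values for 6 variables — and R appears only in slot 6's list, so slot 6 = R.
The 5 still-open variables draw from only 5 values {Q, S, T, U, V}, so each is used; only slot 4 can be S, hence slot 4 = S.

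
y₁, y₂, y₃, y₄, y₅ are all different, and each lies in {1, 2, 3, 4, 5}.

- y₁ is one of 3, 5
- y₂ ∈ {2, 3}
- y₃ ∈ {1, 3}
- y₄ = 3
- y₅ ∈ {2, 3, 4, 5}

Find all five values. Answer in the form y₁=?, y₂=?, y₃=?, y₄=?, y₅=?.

y₁=5, y₂=2, y₃=1, y₄=3, y₅=4

y₄ must be 3 (only option left). So y₁, y₂, y₃, y₅ can't be 3.
y₁'s domain is down to {5}, so y₁ = 5. Strike 5 from y₅.
y₂ has just one choice, so y₂ = 2. Remove 2 from y₅.
y₃ has just one choice, so y₃ = 1.
y₅'s domain is down to {4}, so y₅ = 4.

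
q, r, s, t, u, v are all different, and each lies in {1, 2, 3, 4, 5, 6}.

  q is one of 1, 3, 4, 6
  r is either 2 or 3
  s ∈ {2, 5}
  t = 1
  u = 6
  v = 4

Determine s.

5

t's domain is down to {1}, so t = 1. Strike 1 from q.
u has just one choice, so u = 6. Remove 6 from q.
v has just one choice, so v = 4. So q can't be 4.
q's domain is down to {3}, so q = 3. Strike 3 from r.
r must be 2 (only option left). Remove 2 from s.
So s = 5.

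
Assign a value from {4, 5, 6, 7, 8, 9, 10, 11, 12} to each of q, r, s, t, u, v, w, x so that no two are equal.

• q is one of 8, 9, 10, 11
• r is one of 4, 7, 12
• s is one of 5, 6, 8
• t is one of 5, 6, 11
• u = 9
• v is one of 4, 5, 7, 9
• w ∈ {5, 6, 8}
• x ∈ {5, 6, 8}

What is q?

u must be 9 (only option left). Remove 9 from q, v.
s, w, x between them cover only {5, 6, 8} — a naked triple. Remove those values from q, t, v.
t has just one choice, so t = 11. Remove 11 from q.
So q = 10.

10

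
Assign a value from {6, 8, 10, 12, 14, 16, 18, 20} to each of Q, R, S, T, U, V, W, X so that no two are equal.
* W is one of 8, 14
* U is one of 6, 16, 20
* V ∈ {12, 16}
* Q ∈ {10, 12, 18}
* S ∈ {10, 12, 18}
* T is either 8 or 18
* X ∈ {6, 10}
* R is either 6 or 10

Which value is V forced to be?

16

Among the 8 variables, 14 fits only W (and all 8 values in {6, 8, 10, 12, 14, 16, 18, 20} must be used), so W = 14.
Among the 7 still-open variables, 8 fits only T (and all 7 values in {6, 8, 10, 12, 16, 18, 20} must be used), so T = 8.
Among the 6 still-open variables, 20 fits only U (and all 6 values in {6, 10, 12, 16, 18, 20} must be used), so U = 20.
The 5 still-open variables together cover exactly {6, 10, 12, 16, 18} — 5 values for 5 variables — and 16 appears only in V's list, so V = 16.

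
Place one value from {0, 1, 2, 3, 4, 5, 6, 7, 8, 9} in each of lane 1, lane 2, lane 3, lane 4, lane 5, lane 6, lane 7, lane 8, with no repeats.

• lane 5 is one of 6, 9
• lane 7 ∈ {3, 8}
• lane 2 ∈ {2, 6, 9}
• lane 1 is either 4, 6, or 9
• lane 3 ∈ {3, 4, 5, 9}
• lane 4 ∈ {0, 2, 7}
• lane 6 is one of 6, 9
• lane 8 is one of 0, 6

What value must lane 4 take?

7

lane 5 and lane 6 between them cover only {6, 9} — a naked pair. Remove those values from lane 1, lane 2, lane 3, lane 8.
That leaves lane 1 = 4. Strike 4 from lane 3.
lane 2 has just one choice, so lane 2 = 2. Strike 2 from lane 4.
lane 8's domain is down to {0}, so lane 8 = 0. Strike 0 from lane 4.
So lane 4 = 7.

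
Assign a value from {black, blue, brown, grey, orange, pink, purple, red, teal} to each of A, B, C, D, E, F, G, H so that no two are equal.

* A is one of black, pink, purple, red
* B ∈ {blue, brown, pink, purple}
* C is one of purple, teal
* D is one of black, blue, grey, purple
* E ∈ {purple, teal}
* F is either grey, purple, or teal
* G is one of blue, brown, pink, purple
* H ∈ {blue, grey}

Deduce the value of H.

blue

The 8 variables together cover exactly {black, blue, brown, grey, pink, purple, red, teal} — 8 values for 8 variables — and red appears only in A's list, so A = red.
The 7 still-open variables together cover exactly {black, blue, brown, grey, pink, purple, teal} — 7 values for 7 variables — and black appears only in D's list, so D = black.
The 2 variables C and E are confined to {purple, teal}, which locks those values in; drop them from B, F, G.
F must be grey (only option left). So H can't be grey.
So H = blue.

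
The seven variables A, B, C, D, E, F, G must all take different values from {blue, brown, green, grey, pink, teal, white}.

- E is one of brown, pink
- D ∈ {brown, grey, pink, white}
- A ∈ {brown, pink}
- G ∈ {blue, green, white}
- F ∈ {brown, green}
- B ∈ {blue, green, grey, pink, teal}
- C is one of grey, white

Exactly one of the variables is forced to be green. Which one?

Among the 7 variables, teal fits only B (and all 7 values in {blue, brown, green, grey, pink, teal, white} must be used), so B = teal.
Among the 6 still-open variables, blue fits only G (and all 6 values in {blue, brown, green, grey, pink, white} must be used), so G = blue.
The 5 still-open variables together cover exactly {brown, green, grey, pink, white} — 5 values for 5 variables — and green appears only in F's list, so F = green.

F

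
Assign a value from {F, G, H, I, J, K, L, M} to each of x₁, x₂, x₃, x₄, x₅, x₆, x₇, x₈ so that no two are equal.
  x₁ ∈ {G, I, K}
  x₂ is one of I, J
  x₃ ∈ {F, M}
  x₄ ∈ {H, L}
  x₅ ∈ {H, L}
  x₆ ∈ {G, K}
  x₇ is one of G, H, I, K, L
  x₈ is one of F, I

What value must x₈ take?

F

Among the 8 variables, J fits only x₂ (and all 8 values in {F, G, H, I, J, K, L, M} must be used), so x₂ = J.
Among the 7 still-open variables, M fits only x₃ (and all 7 values in {F, G, H, I, K, L, M} must be used), so x₃ = M.
Among the 6 still-open variables, F fits only x₈ (and all 6 values in {F, G, H, I, K, L} must be used), so x₈ = F.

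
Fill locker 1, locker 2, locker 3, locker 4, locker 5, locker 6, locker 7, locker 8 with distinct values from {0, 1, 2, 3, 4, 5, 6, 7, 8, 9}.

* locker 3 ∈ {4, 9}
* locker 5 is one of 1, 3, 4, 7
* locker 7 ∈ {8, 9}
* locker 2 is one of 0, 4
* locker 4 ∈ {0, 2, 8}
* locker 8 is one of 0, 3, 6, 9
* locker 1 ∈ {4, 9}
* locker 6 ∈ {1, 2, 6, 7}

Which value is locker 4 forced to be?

2

The 2 variables locker 1 and locker 3 are confined to {4, 9}, which locks those values in; drop them from locker 2, locker 5, locker 7, locker 8.
locker 2's domain is down to {0}, so locker 2 = 0. So locker 4, locker 8 can't be 0.
locker 7 must be 8 (only option left). So locker 4 can't be 8.
So locker 4 = 2.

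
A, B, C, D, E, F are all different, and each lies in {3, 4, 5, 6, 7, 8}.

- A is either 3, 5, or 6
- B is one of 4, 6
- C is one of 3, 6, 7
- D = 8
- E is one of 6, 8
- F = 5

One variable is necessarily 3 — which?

D's domain is down to {8}, so D = 8. Remove 8 from E.
E must be 6 (only option left). Remove 6 from A, B, C.
F has just one choice, so F = 5. Remove 5 from A.
So 3 goes to A.

A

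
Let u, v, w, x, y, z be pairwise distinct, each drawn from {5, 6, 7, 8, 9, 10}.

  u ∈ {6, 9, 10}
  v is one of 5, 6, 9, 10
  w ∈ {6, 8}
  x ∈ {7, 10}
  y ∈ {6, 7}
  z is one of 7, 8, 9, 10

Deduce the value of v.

The 6 variables draw from only 6 values {5, 6, 7, 8, 9, 10}, so each is used; only v can be 5, hence v = 5.

5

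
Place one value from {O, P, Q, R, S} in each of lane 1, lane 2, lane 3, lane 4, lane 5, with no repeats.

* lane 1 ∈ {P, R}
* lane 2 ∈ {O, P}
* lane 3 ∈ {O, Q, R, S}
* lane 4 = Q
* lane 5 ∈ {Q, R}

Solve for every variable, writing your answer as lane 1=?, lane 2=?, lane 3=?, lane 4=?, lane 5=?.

lane 1=P, lane 2=O, lane 3=S, lane 4=Q, lane 5=R

lane 4's domain is down to {Q}, so lane 4 = Q. Strike Q from lane 3, lane 5.
lane 5 must be R (only option left). So lane 1, lane 3 can't be R.
lane 1's domain is down to {P}, so lane 1 = P. So lane 2 can't be P.
lane 2 must be O (only option left). So lane 3 can't be O.
lane 3 must be S (only option left).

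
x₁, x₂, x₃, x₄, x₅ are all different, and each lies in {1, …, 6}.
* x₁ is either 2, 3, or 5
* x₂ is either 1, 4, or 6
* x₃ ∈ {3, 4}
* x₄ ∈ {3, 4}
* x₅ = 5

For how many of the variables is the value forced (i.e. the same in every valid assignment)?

x₅ must be 5 (only option left). So x₁ can't be 5.
x₃ and x₄ between them cover only {3, 4} — a naked pair. Remove those values from x₁, x₂.
That leaves x₁ = 2.
Determined: x₁=2, x₅=5. The other variables each still have more than one consistent value. That makes 2.

2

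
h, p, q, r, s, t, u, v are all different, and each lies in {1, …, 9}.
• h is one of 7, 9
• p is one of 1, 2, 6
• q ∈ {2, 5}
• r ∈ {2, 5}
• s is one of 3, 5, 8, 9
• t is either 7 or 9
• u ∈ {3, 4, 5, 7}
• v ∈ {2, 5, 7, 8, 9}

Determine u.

The 2 variables h and t are confined to {7, 9}, which locks those values in; drop them from s, u, v.
q and r share exactly the 2 values {2, 5}; by pigeonhole those values go to them, so strike 2, 5 from p, s, u, v.
v must be 8 (only option left). Strike 8 from s.
s's domain is down to {3}, so s = 3. So u can't be 3.
So u = 4.

4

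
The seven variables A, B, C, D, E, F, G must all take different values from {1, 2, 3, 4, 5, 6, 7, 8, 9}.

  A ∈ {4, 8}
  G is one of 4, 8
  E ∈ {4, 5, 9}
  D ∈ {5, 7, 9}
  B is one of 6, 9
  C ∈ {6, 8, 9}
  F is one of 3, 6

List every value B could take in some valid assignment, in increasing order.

6, 9

Among the 7 variables, 3 fits only F (and all 7 values in {3, 4, 5, 6, 7, 8, 9} must be used), so F = 3.
The 6 still-open variables draw from only 6 values {4, 5, 6, 7, 8, 9}, so each is used; only D can be 7, hence D = 7.
Among the 5 still-open variables, 5 fits only E (and all 5 values in {4, 5, 6, 8, 9} must be used), so E = 5.
A and G share exactly the 2 values {4, 8}; by pigeonhole those values go to them, so strike 4, 8 from C.
No further eliminations apply; B can still be any of 6, 9.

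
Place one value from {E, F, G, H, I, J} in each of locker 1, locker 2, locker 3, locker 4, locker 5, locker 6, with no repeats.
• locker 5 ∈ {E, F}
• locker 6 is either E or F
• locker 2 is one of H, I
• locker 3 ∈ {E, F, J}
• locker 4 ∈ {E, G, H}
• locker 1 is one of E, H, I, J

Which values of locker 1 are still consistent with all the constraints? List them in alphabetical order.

The 6 variables draw from only 6 values {E, F, G, H, I, J}, so each is used; only locker 4 can be G, hence locker 4 = G.
locker 5 and locker 6 share exactly the 2 values {E, F}; by pigeonhole those values go to them, so strike E, F from locker 1, locker 3.
locker 3's domain is down to {J}, so locker 3 = J. Remove J from locker 1.
No further eliminations apply; locker 1 can still be any of H, I.

H, I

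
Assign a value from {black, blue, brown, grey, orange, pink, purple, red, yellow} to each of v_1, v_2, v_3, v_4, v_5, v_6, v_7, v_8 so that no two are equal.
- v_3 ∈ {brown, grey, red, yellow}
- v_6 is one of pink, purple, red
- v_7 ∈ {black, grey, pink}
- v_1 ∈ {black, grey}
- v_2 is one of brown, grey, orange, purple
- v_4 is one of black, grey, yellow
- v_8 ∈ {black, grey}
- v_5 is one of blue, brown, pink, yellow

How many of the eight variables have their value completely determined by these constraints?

2

The 2 variables v_1 and v_8 are confined to {black, grey}, which locks those values in; drop them from v_2, v_3, v_4, v_7.
v_4's domain is down to {yellow}, so v_4 = yellow. Eliminate yellow elsewhere: v_3, v_5.
v_7's domain is down to {pink}, so v_7 = pink. So v_5, v_6 can't be pink.
Determined: v_4=yellow, v_7=pink. The other variables each still have more than one consistent value. That makes 2.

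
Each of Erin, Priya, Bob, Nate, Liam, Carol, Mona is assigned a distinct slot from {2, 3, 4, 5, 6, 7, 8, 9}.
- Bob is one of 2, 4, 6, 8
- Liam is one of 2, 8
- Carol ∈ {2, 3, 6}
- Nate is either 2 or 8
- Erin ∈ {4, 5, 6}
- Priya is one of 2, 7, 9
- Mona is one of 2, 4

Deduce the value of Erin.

5

Nate and Liam between them cover only {2, 8} — a naked pair. Remove those values from Priya, Bob, Carol, Mona.
Mona's domain is down to {4}, so Mona = 4. Strike 4 from Erin, Bob.
Bob's domain is down to {6}, so Bob = 6. Remove 6 from Erin, Carol.
So Erin = 5.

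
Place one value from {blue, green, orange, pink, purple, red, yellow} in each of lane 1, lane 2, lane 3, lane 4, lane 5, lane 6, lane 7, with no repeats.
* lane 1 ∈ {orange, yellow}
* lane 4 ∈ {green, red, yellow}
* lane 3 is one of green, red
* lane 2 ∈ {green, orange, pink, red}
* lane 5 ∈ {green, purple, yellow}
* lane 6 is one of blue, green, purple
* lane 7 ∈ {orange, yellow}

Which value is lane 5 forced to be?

purple

Among the 7 variables, blue fits only lane 6 (and all 7 values in {blue, green, orange, pink, purple, red, yellow} must be used), so lane 6 = blue.
The 6 still-open variables together cover exactly {green, orange, pink, purple, red, yellow} — 6 values for 6 variables — and pink appears only in lane 2's list, so lane 2 = pink.
The 5 still-open variables draw from only 5 values {green, orange, purple, red, yellow}, so each is used; only lane 5 can be purple, hence lane 5 = purple.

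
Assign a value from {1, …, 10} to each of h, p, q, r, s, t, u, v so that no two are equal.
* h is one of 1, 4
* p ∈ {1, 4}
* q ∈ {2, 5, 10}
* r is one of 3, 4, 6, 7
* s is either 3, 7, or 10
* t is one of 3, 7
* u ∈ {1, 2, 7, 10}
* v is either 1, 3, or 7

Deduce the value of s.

10

Among the 8 variables, 5 fits only q (and all 8 values in {1, 2, 3, 4, 5, 6, 7, 10} must be used), so q = 5.
The 7 still-open variables draw from only 7 values {1, 2, 3, 4, 6, 7, 10}, so each is used; only u can be 2, hence u = 2.
Among the 6 still-open variables, 6 fits only r (and all 6 values in {1, 3, 4, 6, 7, 10} must be used), so r = 6.
Among the 5 still-open variables, 10 fits only s (and all 5 values in {1, 3, 4, 7, 10} must be used), so s = 10.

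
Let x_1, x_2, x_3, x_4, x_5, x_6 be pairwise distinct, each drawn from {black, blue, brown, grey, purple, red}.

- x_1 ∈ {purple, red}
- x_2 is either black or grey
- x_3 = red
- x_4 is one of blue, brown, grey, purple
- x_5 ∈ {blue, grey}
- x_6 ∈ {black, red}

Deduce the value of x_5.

blue

x_3's domain is down to {red}, so x_3 = red. So x_1, x_6 can't be red.
x_6 must be black (only option left). Eliminate black elsewhere: x_2.
x_1 has just one choice, so x_1 = purple. Remove purple from x_4.
x_2's domain is down to {grey}, so x_2 = grey. Remove grey from x_4, x_5.
So x_5 = blue.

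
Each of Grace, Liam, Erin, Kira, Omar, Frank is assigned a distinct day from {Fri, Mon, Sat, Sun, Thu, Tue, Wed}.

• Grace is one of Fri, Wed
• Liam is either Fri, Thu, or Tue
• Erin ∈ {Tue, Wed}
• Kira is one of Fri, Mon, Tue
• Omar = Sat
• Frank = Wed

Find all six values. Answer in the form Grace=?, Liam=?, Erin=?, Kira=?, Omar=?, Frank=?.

Omar must be Sat (only option left).
Frank's domain is down to {Wed}, so Frank = Wed. Eliminate Wed elsewhere: Grace, Erin.
Grace's domain is down to {Fri}, so Grace = Fri. Remove Fri from Liam, Kira.
That leaves Erin = Tue. Strike Tue from Liam, Kira.
Kira must be Mon (only option left).
Liam's domain is down to {Thu}, so Liam = Thu.

Grace=Fri, Liam=Thu, Erin=Tue, Kira=Mon, Omar=Sat, Frank=Wed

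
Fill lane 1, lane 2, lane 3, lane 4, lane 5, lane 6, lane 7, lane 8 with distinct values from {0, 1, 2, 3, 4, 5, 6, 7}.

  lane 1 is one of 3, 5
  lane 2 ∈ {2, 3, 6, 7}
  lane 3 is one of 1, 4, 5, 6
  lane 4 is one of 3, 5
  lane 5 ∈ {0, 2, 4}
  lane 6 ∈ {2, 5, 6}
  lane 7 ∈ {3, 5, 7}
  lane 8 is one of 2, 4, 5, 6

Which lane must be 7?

lane 7

Among the 8 variables, 0 fits only lane 5 (and all 8 values in {0, 1, 2, 3, 4, 5, 6, 7} must be used), so lane 5 = 0.
Among the 7 still-open variables, 1 fits only lane 3 (and all 7 values in {1, 2, 3, 4, 5, 6, 7} must be used), so lane 3 = 1.
The 6 still-open variables together cover exactly {2, 3, 4, 5, 6, 7} — 6 values for 6 variables — and 4 appears only in lane 8's list, so lane 8 = 4.
The 2 variables lane 1 and lane 4 are confined to {3, 5}, which locks those values in; drop them from lane 2, lane 6, lane 7.
So 7 goes to lane 7.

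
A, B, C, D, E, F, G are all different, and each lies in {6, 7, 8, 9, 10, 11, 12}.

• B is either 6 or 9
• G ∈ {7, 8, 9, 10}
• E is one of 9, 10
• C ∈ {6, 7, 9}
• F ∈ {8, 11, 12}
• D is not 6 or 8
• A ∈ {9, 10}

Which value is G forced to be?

The 2 variables A and E are confined to {9, 10}, which locks those values in; drop them from B, C, D, G.
B must be 6 (only option left). Strike 6 from C.
C's domain is down to {7}, so C = 7. So D, G can't be 7.
So G = 8.

8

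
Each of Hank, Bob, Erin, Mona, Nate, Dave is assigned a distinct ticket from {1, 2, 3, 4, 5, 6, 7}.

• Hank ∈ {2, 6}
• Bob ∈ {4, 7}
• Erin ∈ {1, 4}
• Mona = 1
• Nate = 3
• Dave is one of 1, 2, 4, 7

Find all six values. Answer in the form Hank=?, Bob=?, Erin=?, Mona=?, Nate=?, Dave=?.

Hank=6, Bob=7, Erin=4, Mona=1, Nate=3, Dave=2

Mona's domain is down to {1}, so Mona = 1. So Erin, Dave can't be 1.
That leaves Nate = 3.
Erin's domain is down to {4}, so Erin = 4. So Bob, Dave can't be 4.
Bob has just one choice, so Bob = 7. So Dave can't be 7.
Dave's domain is down to {2}, so Dave = 2. Eliminate 2 elsewhere: Hank.
Hank's domain is down to {6}, so Hank = 6.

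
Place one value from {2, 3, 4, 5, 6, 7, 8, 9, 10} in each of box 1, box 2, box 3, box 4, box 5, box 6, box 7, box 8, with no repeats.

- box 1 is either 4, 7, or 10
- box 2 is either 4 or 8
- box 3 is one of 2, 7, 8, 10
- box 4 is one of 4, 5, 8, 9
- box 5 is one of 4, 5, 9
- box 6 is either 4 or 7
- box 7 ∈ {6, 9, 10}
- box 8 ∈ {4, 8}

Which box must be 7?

box 6

The 8 variables draw from only 8 values {2, 4, 5, 6, 7, 8, 9, 10}, so each is used; only box 3 can be 2, hence box 3 = 2.
Among the 7 still-open variables, 6 fits only box 7 (and all 7 values in {4, 5, 6, 7, 8, 9, 10} must be used), so box 7 = 6.
The 6 still-open variables together cover exactly {4, 5, 7, 8, 9, 10} — 6 values for 6 variables — and 10 appears only in box 1's list, so box 1 = 10.
The 5 still-open variables together cover exactly {4, 5, 7, 8, 9} — 5 values for 5 variables — and 7 appears only in box 6's list, so box 6 = 7.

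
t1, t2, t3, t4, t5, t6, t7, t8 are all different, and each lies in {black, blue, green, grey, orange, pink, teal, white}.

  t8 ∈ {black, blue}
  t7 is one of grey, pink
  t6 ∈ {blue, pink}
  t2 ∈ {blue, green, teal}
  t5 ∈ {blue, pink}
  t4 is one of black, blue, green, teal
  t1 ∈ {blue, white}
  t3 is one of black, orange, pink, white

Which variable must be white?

t1

The 8 variables together cover exactly {black, blue, green, grey, orange, pink, teal, white} — 8 values for 8 variables — and grey appears only in t7's list, so t7 = grey.
The 7 still-open variables draw from only 7 values {black, blue, green, orange, pink, teal, white}, so each is used; only t3 can be orange, hence t3 = orange.
The 6 still-open variables draw from only 6 values {black, blue, green, pink, teal, white}, so each is used; only t1 can be white, hence t1 = white.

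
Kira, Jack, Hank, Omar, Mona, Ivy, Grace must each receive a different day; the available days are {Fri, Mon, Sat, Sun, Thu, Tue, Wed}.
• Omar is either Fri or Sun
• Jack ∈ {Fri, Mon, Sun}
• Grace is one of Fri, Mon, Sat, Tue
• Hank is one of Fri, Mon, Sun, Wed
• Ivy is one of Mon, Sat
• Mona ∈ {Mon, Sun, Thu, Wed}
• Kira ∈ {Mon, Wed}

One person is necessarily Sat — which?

The 7 variables draw from only 7 values {Fri, Mon, Sat, Sun, Thu, Tue, Wed}, so each is used; only Mona can be Thu, hence Mona = Thu.
Among the 6 still-open variables, Tue fits only Grace (and all 6 values in {Fri, Mon, Sat, Sun, Tue, Wed} must be used), so Grace = Tue.
The 5 still-open variables together cover exactly {Fri, Mon, Sat, Sun, Wed} — 5 values for 5 variables — and Sat appears only in Ivy's list, so Ivy = Sat.

Ivy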